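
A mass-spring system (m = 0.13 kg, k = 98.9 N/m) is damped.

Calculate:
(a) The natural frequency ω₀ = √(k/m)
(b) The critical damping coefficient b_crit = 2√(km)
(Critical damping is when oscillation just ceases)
ω₀ = √(k/m) = √(98.9/0.13) = 27.58 rad/s
b_crit = 2√(km) = 2√(98.9×0.13) = 7.171 kg/s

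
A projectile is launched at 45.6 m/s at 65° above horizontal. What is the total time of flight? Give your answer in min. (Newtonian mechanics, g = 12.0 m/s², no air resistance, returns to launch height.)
T = 2v₀sin(θ)/g (with unit conversion) = 0.1148 min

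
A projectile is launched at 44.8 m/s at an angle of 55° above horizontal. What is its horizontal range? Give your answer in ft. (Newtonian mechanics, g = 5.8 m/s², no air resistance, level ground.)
R = v₀² sin(2θ) / g (with unit conversion) = 1067.0 ft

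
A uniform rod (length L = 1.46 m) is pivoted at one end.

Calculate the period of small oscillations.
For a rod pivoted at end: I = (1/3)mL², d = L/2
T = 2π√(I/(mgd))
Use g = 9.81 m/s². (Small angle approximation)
I/m = (1/3)L² = 0.7105 m²; d = L/2 = 0.73 m
T = 2π√(I/(mgd)) = 2π√(0.7105/(9.81×0.73)) = 1.979 s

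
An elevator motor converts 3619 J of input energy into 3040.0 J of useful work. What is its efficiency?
η = W_out/W_in = 3040.0/3619 = 0.84 = 84.0%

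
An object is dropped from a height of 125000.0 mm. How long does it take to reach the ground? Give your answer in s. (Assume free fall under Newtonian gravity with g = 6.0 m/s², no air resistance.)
t = √(2h/g) (with unit conversion) = 6.455 s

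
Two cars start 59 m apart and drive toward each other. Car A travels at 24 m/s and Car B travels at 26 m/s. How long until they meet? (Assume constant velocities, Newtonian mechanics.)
Combined speed: v_combined = 24 + 26 = 50 m/s
Time to meet: t = d/50 = 59/50 = 1.18 s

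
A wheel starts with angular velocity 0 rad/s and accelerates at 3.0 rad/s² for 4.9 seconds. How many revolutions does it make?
θ = ω₀t + ½αt² = 0×4.9 + ½×3.0×4.9² = 36.02 rad
Revolutions = θ/(2π) = 36.02/(2π) = 5.73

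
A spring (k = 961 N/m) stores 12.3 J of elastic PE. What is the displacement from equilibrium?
PE = ½kx² → x = √(2PE/k) = √(2×12.3/961) = 0.16 m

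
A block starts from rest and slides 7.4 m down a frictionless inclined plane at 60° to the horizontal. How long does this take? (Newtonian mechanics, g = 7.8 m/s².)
a = g sin(θ) = 7.8 × sin(60°) = 6.75 m/s²
t = √(2d/a) = √(2 × 7.4 / 6.75) = 1.48 s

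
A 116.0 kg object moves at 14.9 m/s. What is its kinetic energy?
KE = ½mv² = ½×116.0×14.9² = 12876.58 J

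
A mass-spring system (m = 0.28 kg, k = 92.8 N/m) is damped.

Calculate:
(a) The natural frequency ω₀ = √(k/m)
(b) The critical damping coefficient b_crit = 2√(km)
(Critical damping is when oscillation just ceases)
ω₀ = √(k/m) = √(92.8/0.28) = 18.21 rad/s
b_crit = 2√(km) = 2√(92.8×0.28) = 10.19 kg/s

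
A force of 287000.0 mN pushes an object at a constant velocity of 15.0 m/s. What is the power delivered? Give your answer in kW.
P = Fv = 287 N × 15 m/s = 4305 W = 4.305 kW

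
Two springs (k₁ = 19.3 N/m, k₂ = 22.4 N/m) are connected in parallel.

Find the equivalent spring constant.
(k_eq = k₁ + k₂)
k_eq = k₁ + k₂ = 19.3 + 22.4 = 41.7 N/m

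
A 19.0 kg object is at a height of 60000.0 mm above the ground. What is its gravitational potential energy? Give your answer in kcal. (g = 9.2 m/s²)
PE = mgh = 19 kg × 9.2 m/s² × 60 m = 1.049e+04 J = 2.507 kcal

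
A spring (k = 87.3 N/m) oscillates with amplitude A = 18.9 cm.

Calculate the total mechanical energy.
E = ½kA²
E = ½kA² = ½×87.3×(0.189)² = 1.559 J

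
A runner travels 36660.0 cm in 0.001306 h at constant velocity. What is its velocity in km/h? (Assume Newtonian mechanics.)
v = d/t (with unit conversion) = 280.7 km/h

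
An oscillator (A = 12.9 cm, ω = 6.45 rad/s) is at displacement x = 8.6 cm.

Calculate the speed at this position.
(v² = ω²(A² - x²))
v = ω√(A² − x²) = 6.45×√(0.129² − 0.086²) = 0.6202 m/s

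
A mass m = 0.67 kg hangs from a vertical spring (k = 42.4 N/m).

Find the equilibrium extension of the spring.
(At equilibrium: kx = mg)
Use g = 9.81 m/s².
x_eq = mg/k = 0.67×9.81/42.4 = 0.155 m = 15.5 cm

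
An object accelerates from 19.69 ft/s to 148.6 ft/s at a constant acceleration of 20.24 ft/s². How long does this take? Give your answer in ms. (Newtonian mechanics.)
t = (v - v₀)/a (with unit conversion) = 6369.0 ms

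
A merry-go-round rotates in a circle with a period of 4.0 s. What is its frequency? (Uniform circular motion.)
f = 1/T = 1/4.0 = 0.25 Hz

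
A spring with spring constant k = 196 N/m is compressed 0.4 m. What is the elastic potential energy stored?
PE = ½kx² = ½×196×0.4² = 15.68 J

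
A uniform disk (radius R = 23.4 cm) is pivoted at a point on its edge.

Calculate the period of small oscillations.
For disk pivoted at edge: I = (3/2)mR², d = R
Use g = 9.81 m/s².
I/m = (3/2)R² = 0.08213 m²; d = R = 0.234 m
T = 2π√((3/2)R²/(gR)) = 2π√(3R/(2g)) = 1.188 s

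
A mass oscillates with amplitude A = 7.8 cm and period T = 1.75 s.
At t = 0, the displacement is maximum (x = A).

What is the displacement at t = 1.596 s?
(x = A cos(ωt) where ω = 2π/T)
ω = 2π/T = 2π/1.75 = 3.59 rad/s
x = A cos(ωt) = 7.8×cos(3.59×1.596) = 6.638 cm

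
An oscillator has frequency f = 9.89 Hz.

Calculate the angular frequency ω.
ω = 2πf = 2π×9.89 = 62.14 rad/s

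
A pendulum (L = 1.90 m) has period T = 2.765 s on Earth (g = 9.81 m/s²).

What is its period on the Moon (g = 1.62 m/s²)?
T = 2π√(L/g), so T_moon/T_earth = √(g_earth/g_moon)
T_moon = 2π√(1.9/1.62) = 6.805 s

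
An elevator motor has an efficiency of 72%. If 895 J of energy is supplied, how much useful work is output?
W_out = η × W_in = 0.72 × 895 = 644.4 J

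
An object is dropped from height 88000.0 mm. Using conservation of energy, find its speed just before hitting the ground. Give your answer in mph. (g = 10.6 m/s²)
mgh = ½mv² → v = √(2gh) = √(2×10.6×88) = 43.19 m/s = 96.62 mph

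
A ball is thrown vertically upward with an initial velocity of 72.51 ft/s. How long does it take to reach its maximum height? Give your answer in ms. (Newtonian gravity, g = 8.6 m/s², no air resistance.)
t_up = v₀/g (with unit conversion) = 2570.0 ms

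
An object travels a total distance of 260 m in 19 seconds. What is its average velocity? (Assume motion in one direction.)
v_avg = Δd / Δt = 260 / 19 = 13.68 m/s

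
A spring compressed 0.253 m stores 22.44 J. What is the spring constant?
PE = ½kx² → k = 2PE/x² = 2×22.44/0.253² = 701.2 N/m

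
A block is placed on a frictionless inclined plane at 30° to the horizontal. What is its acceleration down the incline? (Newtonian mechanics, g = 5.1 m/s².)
a = g sin(θ) = 5.1 × sin(30°) = 5.1 × 0.5 = 2.55 m/s²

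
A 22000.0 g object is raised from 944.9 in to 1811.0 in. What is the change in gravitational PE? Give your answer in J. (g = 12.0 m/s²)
ΔPE = mg(h₂ − h₁) = 22 kg × 12.0 m/s² × (46 − 24) m = 5808 J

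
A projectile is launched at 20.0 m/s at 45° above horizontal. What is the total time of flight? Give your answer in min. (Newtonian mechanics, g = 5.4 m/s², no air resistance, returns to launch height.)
T = 2v₀sin(θ)/g (with unit conversion) = 0.0873 min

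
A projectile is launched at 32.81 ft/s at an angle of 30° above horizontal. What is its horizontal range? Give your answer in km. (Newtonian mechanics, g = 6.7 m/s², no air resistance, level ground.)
R = v₀² sin(2θ) / g (with unit conversion) = 0.01293 km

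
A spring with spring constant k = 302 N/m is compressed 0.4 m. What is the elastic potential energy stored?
PE = ½kx² = ½×302×0.4² = 24.16 J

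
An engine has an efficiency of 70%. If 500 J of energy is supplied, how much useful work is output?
W_out = η × W_in = 0.7 × 500 = 350.0 J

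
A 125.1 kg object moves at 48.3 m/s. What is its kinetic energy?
KE = ½mv² = ½×125.1×48.3² = 145922.3 J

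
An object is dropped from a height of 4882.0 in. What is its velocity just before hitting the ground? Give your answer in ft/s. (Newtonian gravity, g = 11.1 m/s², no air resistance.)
v = √(2gh) (with unit conversion) = 172.1 ft/s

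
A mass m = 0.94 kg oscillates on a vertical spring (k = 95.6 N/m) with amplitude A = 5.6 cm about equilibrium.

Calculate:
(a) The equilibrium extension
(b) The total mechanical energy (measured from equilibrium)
x_eq = mg/k = 0.94×9.81/95.6 = 0.09646 m = 9.646 cm
E = ½kA² = ½×95.6×(0.056)² = 0.1499 J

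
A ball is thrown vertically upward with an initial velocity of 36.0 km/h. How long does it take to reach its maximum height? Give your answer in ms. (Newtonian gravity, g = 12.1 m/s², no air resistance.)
t_up = v₀/g (with unit conversion) = 826.4 ms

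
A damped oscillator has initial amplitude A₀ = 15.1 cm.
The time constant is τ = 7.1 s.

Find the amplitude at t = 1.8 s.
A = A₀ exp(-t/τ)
A = A₀ exp(−t/τ) = 15.1×exp(−1.8/7.1) = 11.72 cm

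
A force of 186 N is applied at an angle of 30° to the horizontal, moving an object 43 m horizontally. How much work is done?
W = Fd cosθ = 186×43×cos(30°) = 6926.5 J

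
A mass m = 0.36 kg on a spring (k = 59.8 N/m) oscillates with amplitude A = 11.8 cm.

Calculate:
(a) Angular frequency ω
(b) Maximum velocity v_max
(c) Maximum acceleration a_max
ω = √(k/m) = √(59.8/0.36) = 12.89 rad/s
v_max = ωA = 12.89×0.118 = 1.521 m/s
a_max = ω²A = 12.89²×0.118 = 19.6 m/s²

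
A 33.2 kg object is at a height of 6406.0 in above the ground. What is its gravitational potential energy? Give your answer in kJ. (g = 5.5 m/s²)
PE = mgh = 33.2 kg × 5.5 m/s² × 162.7 m = 2.971e+04 J = 29.71 kJ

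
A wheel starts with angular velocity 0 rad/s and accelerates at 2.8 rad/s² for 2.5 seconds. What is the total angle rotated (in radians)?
θ = ω₀t + ½αt² = 0×2.5 + ½×2.8×2.5² = 8.75 rad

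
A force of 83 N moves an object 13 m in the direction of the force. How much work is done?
W = Fd = 83×13 = 1079.0 J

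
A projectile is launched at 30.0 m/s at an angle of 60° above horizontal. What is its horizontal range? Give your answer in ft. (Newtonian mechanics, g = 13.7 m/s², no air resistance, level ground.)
R = v₀² sin(2θ) / g (with unit conversion) = 186.7 ft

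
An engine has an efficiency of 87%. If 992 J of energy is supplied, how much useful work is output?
W_out = η × W_in = 0.87 × 992 = 863.04 J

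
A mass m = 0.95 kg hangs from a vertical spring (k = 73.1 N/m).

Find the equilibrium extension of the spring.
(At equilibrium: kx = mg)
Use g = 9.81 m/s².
x_eq = mg/k = 0.95×9.81/73.1 = 0.1275 m = 12.75 cm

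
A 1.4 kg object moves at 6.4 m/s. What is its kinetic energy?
KE = ½mv² = ½×1.4×6.4² = 28.672 J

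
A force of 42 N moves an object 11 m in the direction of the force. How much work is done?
W = Fd = 42×11 = 462.0 J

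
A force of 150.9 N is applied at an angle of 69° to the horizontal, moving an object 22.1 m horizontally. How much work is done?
W = Fd cosθ = 150.9×22.1×cos(69°) = 1195.1 J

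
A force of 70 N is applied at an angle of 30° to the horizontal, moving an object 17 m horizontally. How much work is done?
W = Fd cosθ = 70×17×cos(30°) = 1030.6 J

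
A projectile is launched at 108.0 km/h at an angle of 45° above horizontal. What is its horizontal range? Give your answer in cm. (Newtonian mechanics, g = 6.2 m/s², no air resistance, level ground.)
R = v₀² sin(2θ) / g (with unit conversion) = 14520.0 cm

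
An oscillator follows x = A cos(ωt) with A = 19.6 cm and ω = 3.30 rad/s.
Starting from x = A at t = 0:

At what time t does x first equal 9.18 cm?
cos(ωt) = x/A = 9.18/19.6 = 0.4684
ωt = arccos(0.4684) = 1.083 rad
t = 1.083/3.3 = 0.3283 s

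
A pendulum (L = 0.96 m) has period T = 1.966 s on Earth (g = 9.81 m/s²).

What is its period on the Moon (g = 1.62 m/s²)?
T = 2π√(L/g), so T_moon/T_earth = √(g_earth/g_moon)
T_moon = 2π√(0.96/1.62) = 4.837 s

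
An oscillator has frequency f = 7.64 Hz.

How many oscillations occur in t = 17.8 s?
n = f×t = 7.64×17.8 = 136 oscillations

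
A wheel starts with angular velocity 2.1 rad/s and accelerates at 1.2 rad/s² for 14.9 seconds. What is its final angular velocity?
ω = ω₀ + αt = 2.1 + 1.2 × 14.9 = 19.98 rad/s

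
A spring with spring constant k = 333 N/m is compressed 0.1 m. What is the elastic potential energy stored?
PE = ½kx² = ½×333×0.1² = 1.665 J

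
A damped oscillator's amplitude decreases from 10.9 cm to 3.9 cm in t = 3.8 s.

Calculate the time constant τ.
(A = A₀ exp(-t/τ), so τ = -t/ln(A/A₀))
A/A₀ = 3.9/10.9 = 0.3578; ln(A/A₀) = -1.028
τ = −t/ln(A/A₀) = −3.8/-1.028 = 3.697 s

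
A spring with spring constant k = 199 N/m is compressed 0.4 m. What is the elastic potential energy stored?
PE = ½kx² = ½×199×0.4² = 15.92 J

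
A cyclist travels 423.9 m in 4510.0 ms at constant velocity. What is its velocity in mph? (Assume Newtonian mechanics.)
v = d/t (with unit conversion) = 210.3 mph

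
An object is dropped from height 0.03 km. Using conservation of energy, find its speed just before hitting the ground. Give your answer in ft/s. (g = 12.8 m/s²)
mgh = ½mv² → v = √(2gh) = √(2×12.8×30) = 27.71 m/s = 90.92 ft/s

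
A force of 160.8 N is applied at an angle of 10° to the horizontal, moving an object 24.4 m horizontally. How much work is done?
W = Fd cosθ = 160.8×24.4×cos(10°) = 3863.9 J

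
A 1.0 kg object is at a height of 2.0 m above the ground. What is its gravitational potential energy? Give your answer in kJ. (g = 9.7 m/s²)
PE = mgh = 1 kg × 9.7 m/s² × 2 m = 19.4 J = 0.0194 kJ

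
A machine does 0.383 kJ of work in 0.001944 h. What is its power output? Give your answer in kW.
P = W/t = 383 J / 6.998 s = 54.73 W = 0.05473 kW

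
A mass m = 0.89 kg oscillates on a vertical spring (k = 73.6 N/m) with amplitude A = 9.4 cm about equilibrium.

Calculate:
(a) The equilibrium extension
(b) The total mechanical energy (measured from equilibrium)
x_eq = mg/k = 0.89×9.81/73.6 = 0.1186 m = 11.86 cm
E = ½kA² = ½×73.6×(0.094)² = 0.3252 J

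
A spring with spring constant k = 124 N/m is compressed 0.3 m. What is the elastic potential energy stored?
PE = ½kx² = ½×124×0.3² = 5.58 J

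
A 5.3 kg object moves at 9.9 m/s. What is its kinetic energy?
KE = ½mv² = ½×5.3×9.9² = 259.7265 J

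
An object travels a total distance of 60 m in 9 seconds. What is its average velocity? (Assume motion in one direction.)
v_avg = Δd / Δt = 60 / 9 = 6.67 m/s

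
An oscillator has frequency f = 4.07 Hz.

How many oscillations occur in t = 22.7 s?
n = f×t = 4.07×22.7 = 92.39 oscillations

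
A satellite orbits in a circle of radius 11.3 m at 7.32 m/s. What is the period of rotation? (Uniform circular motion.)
T = 2πr/v = 2π×11.3/7.32 = 9.7 s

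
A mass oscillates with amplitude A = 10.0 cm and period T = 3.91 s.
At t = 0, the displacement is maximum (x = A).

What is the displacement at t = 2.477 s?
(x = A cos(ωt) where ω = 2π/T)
ω = 2π/T = 2π/3.91 = 1.607 rad/s
x = A cos(ωt) = 10.0×cos(1.607×2.477) = -6.683 cm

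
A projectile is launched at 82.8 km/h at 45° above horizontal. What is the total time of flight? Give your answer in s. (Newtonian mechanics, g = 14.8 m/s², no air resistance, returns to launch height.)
T = 2v₀sin(θ)/g (with unit conversion) = 2.198 s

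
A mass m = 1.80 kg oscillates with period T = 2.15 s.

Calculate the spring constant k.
T = 2π√(m/k) → k = m(2π/T)² = 1.8×(2π/2.15)² = 15.37 N/m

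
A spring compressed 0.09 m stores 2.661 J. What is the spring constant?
PE = ½kx² → k = 2PE/x² = 2×2.661/0.09² = 657.0 N/m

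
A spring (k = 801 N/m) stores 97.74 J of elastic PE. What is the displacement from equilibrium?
PE = ½kx² → x = √(2PE/k) = √(2×97.74/801) = 0.494 m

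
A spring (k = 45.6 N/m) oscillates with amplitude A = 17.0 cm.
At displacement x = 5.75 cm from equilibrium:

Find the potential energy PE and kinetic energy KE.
E_total = ½kA² = ½×45.6×(0.17)² = 0.6589 J
PE = ½kx² = ½×45.6×(0.0575)² = 0.07538 J
KE = E_total − PE = 0.5835 J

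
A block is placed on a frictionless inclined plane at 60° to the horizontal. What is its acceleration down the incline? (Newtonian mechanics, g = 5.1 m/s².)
a = g sin(θ) = 5.1 × sin(60°) = 5.1 × 0.866 = 4.42 m/s²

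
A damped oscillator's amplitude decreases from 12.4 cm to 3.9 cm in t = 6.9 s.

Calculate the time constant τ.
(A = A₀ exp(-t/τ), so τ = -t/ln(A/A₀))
A/A₀ = 3.9/12.4 = 0.3145; ln(A/A₀) = -1.157
τ = −t/ln(A/A₀) = −6.9/-1.157 = 5.965 s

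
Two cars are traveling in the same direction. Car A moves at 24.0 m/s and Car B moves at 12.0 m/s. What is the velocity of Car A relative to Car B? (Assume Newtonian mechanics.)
v_rel = v_A - v_B = 24.0 - 12.0 = 12.0 m/s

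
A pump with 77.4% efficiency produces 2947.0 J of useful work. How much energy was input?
W_in = W_out/η = 2947.0/0.774 = 3807.5 J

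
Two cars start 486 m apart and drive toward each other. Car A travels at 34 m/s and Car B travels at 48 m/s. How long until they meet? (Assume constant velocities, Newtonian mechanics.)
Combined speed: v_combined = 34 + 48 = 82 m/s
Time to meet: t = d/82 = 486/82 = 5.93 s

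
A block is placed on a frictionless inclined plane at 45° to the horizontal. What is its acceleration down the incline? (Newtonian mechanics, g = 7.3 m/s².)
a = g sin(θ) = 7.3 × sin(45°) = 7.3 × 0.7071 = 5.16 m/s²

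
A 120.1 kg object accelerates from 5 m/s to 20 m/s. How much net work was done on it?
W_net = ΔKE = ½m(v₂² − v₁²) = ½×120.1×(20² − 5²) = 22518.75 J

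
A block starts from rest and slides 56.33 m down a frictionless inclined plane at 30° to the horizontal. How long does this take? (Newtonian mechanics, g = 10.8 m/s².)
a = g sin(θ) = 10.8 × sin(30°) = 5.4 m/s²
t = √(2d/a) = √(2 × 56.33 / 5.4) = 4.57 s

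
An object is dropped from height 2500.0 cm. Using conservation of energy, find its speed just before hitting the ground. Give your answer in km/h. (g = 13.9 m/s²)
mgh = ½mv² → v = √(2gh) = √(2×13.9×25) = 26.36 m/s = 94.91 km/h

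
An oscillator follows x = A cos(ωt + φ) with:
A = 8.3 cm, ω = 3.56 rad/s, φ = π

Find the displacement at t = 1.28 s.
x = A cos(ωt + φ) = 8.3×cos(3.56×1.28 + π) = 1.286 cm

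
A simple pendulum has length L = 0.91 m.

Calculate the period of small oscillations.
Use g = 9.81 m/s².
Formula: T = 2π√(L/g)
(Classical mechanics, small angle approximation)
T = 2π√(L/g) = 2π√(0.91/9.81) = 1.914 s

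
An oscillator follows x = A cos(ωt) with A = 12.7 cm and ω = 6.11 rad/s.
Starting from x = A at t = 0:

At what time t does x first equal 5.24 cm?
cos(ωt) = x/A = 5.24/12.7 = 0.4126
ωt = arccos(0.4126) = 1.145 rad
t = 1.145/6.11 = 0.1875 s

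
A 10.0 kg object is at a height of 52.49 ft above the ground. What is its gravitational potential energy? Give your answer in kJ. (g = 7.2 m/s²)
PE = mgh = 10 kg × 7.2 m/s² × 16 m = 1152 J = 1.152 kJ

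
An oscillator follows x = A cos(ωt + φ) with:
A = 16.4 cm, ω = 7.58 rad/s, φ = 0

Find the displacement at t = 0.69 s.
x = A cos(ωt + φ) = 16.4×cos(7.58×0.69 + 0) = 8.118 cm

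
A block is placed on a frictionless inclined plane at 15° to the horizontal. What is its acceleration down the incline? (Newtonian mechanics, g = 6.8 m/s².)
a = g sin(θ) = 6.8 × sin(15°) = 6.8 × 0.2588 = 1.76 m/s²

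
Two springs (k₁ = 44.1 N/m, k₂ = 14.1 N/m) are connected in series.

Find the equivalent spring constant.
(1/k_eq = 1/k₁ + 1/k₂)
1/k_eq = 1/44.1 + 1/14.1 = 0.093598; k_eq = 10.68 N/m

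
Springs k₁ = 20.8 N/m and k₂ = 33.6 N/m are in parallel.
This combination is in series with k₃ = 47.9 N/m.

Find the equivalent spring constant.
k₁₂ = k₁ + k₂ = 54.4 N/m (parallel)
1/k_eq = 1/k₁₂ + 1/k₃ → k_eq = 25.47 N/m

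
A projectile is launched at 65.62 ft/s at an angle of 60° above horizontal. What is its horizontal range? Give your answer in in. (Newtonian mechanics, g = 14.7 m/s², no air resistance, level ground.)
R = v₀² sin(2θ) / g (with unit conversion) = 927.9 in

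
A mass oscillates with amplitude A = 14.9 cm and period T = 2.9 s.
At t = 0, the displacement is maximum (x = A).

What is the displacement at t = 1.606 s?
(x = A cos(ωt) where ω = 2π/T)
ω = 2π/T = 2π/2.9 = 2.167 rad/s
x = A cos(ωt) = 14.9×cos(2.167×1.606) = -14.06 cm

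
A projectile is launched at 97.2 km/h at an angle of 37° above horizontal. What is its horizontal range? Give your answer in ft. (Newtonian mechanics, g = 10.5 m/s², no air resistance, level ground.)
R = v₀² sin(2θ) / g (with unit conversion) = 219.0 ft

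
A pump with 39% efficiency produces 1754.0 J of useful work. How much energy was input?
W_in = W_out/η = 1754.0/0.39 = 4497.4 J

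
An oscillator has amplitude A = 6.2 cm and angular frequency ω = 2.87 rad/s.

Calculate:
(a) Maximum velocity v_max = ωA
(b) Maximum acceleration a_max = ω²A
v_max = ωA = 2.87×0.062 = 0.1779 m/s
a_max = ω²A = 2.87²×0.062 = 0.5107 m/s²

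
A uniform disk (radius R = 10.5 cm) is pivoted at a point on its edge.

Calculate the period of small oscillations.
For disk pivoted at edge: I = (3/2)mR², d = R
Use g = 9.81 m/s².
I/m = (3/2)R² = 0.01654 m²; d = R = 0.105 m
T = 2π√((3/2)R²/(gR)) = 2π√(3R/(2g)) = 0.7961 s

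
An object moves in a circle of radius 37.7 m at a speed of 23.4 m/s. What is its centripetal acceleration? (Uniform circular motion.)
a_c = v²/r = 23.4²/37.7 = 547.56/37.7 = 14.52 m/s²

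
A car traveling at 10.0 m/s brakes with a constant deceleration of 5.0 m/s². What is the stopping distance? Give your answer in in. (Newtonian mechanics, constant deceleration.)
d = v₀² / (2a) (with unit conversion) = 393.7 in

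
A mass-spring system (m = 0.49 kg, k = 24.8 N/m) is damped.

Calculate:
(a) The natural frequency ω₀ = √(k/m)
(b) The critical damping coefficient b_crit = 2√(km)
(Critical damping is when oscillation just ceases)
ω₀ = √(k/m) = √(24.8/0.49) = 7.114 rad/s
b_crit = 2√(km) = 2√(24.8×0.49) = 6.972 kg/s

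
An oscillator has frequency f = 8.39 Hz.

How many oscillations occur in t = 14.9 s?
n = f×t = 8.39×14.9 = 125 oscillations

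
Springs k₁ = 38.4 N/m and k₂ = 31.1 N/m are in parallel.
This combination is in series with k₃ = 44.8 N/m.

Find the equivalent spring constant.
k₁₂ = k₁ + k₂ = 69.5 N/m (parallel)
1/k_eq = 1/k₁₂ + 1/k₃ → k_eq = 27.24 N/m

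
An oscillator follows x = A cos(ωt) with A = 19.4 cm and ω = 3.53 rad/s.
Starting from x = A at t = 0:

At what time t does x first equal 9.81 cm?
cos(ωt) = x/A = 9.81/19.4 = 0.5057
ωt = arccos(0.5057) = 1.041 rad
t = 1.041/3.53 = 0.2948 s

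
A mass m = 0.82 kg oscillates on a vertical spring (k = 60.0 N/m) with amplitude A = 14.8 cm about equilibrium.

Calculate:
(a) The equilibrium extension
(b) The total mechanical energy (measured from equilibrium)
x_eq = mg/k = 0.82×9.81/60.0 = 0.1341 m = 13.41 cm
E = ½kA² = ½×60.0×(0.148)² = 0.6571 J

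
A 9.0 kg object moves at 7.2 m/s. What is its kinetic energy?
KE = ½mv² = ½×9.0×7.2² = 233.28 J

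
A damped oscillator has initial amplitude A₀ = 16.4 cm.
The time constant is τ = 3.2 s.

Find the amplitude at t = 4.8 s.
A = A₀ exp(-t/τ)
A = A₀ exp(−t/τ) = 16.4×exp(−4.8/3.2) = 3.659 cm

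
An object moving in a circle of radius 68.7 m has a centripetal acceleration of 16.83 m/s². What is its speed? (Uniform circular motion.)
v = √(a_c × r) = √(16.83 × 68.7) = 34.0 m/s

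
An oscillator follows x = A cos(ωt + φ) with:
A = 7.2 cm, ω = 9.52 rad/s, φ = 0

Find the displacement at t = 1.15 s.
x = A cos(ωt + φ) = 7.2×cos(9.52×1.15 + 0) = -0.3424 cm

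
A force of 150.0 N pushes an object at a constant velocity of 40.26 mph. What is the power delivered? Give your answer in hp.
P = Fv = 150 N × 18 m/s = 2700 W = 3.62 hp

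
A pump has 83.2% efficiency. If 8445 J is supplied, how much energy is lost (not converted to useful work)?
W_out = η × W_in = 0.832×8445 = 7026.2 J
W_lost = W_in − W_out = 8445 − 7026.2 = 1418.8 J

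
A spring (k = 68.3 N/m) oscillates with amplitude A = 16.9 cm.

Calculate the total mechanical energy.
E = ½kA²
E = ½kA² = ½×68.3×(0.169)² = 0.9754 J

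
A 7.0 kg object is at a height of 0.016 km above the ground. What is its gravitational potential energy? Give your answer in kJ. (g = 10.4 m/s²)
PE = mgh = 7 kg × 10.4 m/s² × 16 m = 1165 J = 1.165 kJ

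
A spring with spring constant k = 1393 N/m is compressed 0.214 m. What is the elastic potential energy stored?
PE = ½kx² = ½×1393×0.214² = 31.9 J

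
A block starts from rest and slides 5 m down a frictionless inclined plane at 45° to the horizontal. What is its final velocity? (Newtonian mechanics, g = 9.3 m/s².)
a = g sin(θ) = 9.3 × sin(45°) = 6.58 m/s²
v = √(2ad) = √(2 × 6.58 × 5) = 8.11 m/s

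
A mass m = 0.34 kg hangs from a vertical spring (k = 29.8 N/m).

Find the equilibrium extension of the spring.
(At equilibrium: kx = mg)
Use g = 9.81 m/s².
x_eq = mg/k = 0.34×9.81/29.8 = 0.1119 m = 11.19 cm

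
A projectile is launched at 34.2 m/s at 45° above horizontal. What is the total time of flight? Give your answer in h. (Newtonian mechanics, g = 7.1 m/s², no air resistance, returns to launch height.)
T = 2v₀sin(θ)/g (with unit conversion) = 0.001892 h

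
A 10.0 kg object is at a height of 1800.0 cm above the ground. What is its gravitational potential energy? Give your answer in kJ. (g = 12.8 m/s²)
PE = mgh = 10 kg × 12.8 m/s² × 18 m = 2304 J = 2.304 kJ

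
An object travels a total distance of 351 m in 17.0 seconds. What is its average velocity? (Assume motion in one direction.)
v_avg = Δd / Δt = 351 / 17.0 = 20.65 m/s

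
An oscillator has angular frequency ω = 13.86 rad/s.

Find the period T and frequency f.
T = 2π/ω = 2π/13.86 = 0.4533 s; f = ω/2π = 2.206 Hz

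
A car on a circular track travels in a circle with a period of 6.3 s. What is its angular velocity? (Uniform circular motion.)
ω = 2π/T = 2π/6.3 = 0.9973 rad/s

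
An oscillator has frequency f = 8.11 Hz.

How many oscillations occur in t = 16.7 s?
n = f×t = 8.11×16.7 = 135.4 oscillations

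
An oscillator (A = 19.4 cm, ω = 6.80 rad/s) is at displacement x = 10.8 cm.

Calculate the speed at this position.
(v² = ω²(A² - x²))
v = ω√(A² − x²) = 6.8×√(0.194² − 0.108²) = 1.096 m/s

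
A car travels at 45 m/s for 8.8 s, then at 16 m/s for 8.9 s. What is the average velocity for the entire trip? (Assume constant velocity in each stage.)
d₁ = v₁t₁ = 45 × 8.8 = 396 m
d₂ = v₂t₂ = 16 × 8.9 = 142.4 m
d_total = 538.4 m, t_total = 17.7 s
v_avg = d_total/t_total = 538.4/17.7 = 30.42 m/s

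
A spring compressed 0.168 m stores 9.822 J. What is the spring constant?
PE = ½kx² → k = 2PE/x² = 2×9.822/0.168² = 696.0 N/m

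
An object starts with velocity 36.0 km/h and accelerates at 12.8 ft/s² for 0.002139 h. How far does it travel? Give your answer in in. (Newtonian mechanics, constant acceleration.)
d = v₀t + ½at² (with unit conversion) = 7586.0 in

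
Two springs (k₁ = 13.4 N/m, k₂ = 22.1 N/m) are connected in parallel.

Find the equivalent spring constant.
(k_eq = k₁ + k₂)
k_eq = k₁ + k₂ = 13.4 + 22.1 = 35.5 N/m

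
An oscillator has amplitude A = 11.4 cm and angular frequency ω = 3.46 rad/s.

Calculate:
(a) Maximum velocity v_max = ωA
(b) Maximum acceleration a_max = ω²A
v_max = ωA = 3.46×0.114 = 0.3944 m/s
a_max = ω²A = 3.46²×0.114 = 1.365 m/s²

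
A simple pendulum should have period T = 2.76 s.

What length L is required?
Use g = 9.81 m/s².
T = 2π√(L/g) → L = g(T/2π)² = 9.81×(2.76/2π)² = 1.893 m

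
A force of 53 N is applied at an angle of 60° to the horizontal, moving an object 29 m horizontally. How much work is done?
W = Fd cosθ = 53×29×cos(60°) = 768.5 J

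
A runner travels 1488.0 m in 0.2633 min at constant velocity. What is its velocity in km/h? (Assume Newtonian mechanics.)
v = d/t (with unit conversion) = 339.1 km/h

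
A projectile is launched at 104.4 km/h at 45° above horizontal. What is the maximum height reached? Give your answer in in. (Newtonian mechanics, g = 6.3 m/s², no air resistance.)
H = v₀²sin²(θ)/(2g) (with unit conversion) = 1314.0 in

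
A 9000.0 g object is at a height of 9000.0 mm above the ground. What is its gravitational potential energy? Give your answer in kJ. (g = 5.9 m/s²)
PE = mgh = 9 kg × 5.9 m/s² × 9 m = 477.9 J = 0.4779 kJ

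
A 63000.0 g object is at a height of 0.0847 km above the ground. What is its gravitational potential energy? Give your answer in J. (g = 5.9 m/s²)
PE = mgh = 63 kg × 5.9 m/s² × 84.7 m = 3.148e+04 J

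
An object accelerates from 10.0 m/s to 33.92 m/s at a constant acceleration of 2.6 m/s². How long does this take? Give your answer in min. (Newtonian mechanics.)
t = (v - v₀)/a (with unit conversion) = 0.1533 min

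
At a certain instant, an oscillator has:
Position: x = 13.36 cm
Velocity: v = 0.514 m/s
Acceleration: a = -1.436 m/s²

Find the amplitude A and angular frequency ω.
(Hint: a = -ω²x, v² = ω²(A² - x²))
a = −ω²x → ω = √(|a|/x) = √(1.436/0.1336) = 3.278 rad/s
v² = ω²(A² − x²) → A = √(x² + v²/ω²) = √(0.1336² + 0.514²/3.278²) = 0.206 m = 20.6 cm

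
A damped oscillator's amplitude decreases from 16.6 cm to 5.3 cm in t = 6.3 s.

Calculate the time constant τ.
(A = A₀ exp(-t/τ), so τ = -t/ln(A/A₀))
A/A₀ = 5.3/16.6 = 0.3193; ln(A/A₀) = -1.142
τ = −t/ln(A/A₀) = −6.3/-1.142 = 5.518 s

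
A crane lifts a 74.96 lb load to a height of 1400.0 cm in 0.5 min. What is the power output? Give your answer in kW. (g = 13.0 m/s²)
W = mgh = 34×13.0×14 = 6188 J
P = W/t = 6188/30 = 206.3 W = 0.2063 kW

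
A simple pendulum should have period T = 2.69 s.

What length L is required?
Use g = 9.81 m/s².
T = 2π√(L/g) → L = g(T/2π)² = 9.81×(2.69/2π)² = 1.798 m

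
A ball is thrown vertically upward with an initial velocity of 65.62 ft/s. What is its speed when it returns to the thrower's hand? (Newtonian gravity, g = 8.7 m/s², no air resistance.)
By conservation of energy, the ball returns at the same speed = 65.62 ft/s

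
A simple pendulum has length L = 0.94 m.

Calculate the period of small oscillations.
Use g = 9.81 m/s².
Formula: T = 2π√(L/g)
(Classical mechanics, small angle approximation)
T = 2π√(L/g) = 2π√(0.94/9.81) = 1.945 s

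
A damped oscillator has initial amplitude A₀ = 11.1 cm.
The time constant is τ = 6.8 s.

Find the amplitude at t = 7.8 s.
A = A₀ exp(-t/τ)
A = A₀ exp(−t/τ) = 11.1×exp(−7.8/6.8) = 3.525 cm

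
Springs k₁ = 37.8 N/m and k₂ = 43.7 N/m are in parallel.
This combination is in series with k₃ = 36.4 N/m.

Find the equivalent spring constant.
k₁₂ = k₁ + k₂ = 81.5 N/m (parallel)
1/k_eq = 1/k₁₂ + 1/k₃ → k_eq = 25.16 N/m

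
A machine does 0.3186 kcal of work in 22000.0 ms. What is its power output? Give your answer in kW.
P = W/t = 1333 J / 22 s = 60.59 W = 0.06059 kW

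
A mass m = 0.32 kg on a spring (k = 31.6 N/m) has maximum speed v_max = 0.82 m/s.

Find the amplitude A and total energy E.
½mv²_max = ½kA² → A = v_max√(m/k) = 0.82×√(0.32/31.6) = 0.08252 m = 8.252 cm
E = ½mv²_max = ½×0.32×0.82² = 0.1076 J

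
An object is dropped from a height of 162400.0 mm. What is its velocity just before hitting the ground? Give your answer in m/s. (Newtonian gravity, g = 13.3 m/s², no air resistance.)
v = √(2gh) (with unit conversion) = 65.73 m/s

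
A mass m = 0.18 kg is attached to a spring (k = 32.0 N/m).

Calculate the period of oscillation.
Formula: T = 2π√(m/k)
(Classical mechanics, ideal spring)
T = 2π√(m/k) = 2π√(0.18/32.0) = 0.4712 s; f = 1/T = 2.122 Hz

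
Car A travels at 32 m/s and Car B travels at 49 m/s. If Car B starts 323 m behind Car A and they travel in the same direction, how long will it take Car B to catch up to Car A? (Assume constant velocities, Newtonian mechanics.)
Relative speed: v_rel = 49 - 32 = 17 m/s
Time to catch: t = d₀/v_rel = 323/17 = 19.0 s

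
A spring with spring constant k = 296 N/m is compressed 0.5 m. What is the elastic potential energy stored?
PE = ½kx² = ½×296×0.5² = 37.0 J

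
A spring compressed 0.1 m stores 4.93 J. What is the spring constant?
PE = ½kx² → k = 2PE/x² = 2×4.93/0.1² = 986.0 N/m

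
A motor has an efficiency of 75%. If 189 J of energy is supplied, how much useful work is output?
W_out = η × W_in = 0.75 × 189 = 141.75 J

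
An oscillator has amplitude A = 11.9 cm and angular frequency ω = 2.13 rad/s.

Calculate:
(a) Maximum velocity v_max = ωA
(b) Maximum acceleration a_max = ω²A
v_max = ωA = 2.13×0.119 = 0.2535 m/s
a_max = ω²A = 2.13²×0.119 = 0.5399 m/s²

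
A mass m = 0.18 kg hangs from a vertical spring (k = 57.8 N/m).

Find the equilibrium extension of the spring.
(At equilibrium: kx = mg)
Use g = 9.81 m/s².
x_eq = mg/k = 0.18×9.81/57.8 = 0.03055 m = 3.055 cm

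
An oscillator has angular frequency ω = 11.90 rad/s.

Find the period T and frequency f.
T = 2π/ω = 2π/11.9 = 0.528 s; f = ω/2π = 1.894 Hz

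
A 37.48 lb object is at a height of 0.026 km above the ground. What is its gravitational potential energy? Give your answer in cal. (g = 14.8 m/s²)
PE = mgh = 17 kg × 14.8 m/s² × 26 m = 6542 J = 1564.0 cal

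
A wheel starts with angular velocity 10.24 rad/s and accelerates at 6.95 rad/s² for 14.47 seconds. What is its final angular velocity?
ω = ω₀ + αt = 10.24 + 6.95 × 14.47 = 110.81 rad/s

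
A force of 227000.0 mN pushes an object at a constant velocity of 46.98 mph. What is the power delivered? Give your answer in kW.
P = Fv = 227 N × 21 m/s = 4767 W = 4.767 kW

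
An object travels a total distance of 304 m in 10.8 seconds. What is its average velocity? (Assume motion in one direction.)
v_avg = Δd / Δt = 304 / 10.8 = 28.15 m/s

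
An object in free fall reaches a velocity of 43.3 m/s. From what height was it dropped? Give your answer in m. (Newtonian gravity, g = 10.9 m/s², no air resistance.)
h = v²/(2g) = 86.0 m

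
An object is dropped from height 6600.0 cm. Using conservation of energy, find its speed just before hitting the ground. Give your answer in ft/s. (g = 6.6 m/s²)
mgh = ½mv² → v = √(2gh) = √(2×6.6×66) = 29.52 m/s = 96.84 ft/s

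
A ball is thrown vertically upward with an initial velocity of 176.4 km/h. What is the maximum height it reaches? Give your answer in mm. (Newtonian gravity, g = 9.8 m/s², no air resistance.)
h_max = v₀²/(2g) (with unit conversion) = 122500.0 mm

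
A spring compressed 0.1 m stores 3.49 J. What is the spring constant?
PE = ½kx² → k = 2PE/x² = 2×3.49/0.1² = 698.0 N/m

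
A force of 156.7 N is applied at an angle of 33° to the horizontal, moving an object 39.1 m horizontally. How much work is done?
W = Fd cosθ = 156.7×39.1×cos(33°) = 5138.5 J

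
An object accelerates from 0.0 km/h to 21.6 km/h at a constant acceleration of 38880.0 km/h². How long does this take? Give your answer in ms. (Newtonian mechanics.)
t = (v - v₀)/a (with unit conversion) = 2000.0 ms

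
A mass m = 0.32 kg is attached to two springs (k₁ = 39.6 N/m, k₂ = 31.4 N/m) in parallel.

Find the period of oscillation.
k_eq = k₁+k₂ = 71 N/m
T = 2π√(m/k_eq) = 2π√(0.32/71) = 0.4218 s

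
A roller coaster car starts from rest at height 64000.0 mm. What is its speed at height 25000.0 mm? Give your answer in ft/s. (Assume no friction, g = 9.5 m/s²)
mgh₁ = ½mv₂² + mgh₂ → v₂ = √(2g(h₁−h₂)) = √(2×9.5×(64−25)) = 27.22 m/s = 89.31 ft/s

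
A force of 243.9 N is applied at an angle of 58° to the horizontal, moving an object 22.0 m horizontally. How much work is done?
W = Fd cosθ = 243.9×22.0×cos(58°) = 2843.4 J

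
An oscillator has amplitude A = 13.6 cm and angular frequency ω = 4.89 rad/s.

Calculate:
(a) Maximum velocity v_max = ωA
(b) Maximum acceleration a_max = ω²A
v_max = ωA = 4.89×0.136 = 0.665 m/s
a_max = ω²A = 4.89²×0.136 = 3.252 m/s²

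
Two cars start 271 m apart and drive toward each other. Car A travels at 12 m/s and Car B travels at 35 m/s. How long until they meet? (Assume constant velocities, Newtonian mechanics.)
Combined speed: v_combined = 12 + 35 = 47 m/s
Time to meet: t = d/47 = 271/47 = 5.77 s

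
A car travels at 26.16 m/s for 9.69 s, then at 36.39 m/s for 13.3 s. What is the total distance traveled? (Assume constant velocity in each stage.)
d₁ = v₁t₁ = 26.16 × 9.69 = 253.49 m
d₂ = v₂t₂ = 36.39 × 13.3 = 483.987 m
d_total = 253.49 + 483.987 = 737.48 m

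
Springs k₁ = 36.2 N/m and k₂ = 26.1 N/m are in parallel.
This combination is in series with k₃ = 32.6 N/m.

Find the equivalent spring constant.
k₁₂ = k₁ + k₂ = 62.3 N/m (parallel)
1/k_eq = 1/k₁₂ + 1/k₃ → k_eq = 21.4 N/m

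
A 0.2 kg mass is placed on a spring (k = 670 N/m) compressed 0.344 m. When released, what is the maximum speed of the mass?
½kx² = ½mv² → v = x√(k/m) = 0.344×√(670/0.2) = 19.91 m/s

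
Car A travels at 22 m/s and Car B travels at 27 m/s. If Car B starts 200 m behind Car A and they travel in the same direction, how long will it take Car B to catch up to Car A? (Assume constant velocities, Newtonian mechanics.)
Relative speed: v_rel = 27 - 22 = 5 m/s
Time to catch: t = d₀/v_rel = 200/5 = 40.0 s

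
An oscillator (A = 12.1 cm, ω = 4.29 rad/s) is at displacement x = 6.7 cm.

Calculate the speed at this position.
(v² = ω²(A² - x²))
v = ω√(A² − x²) = 4.29×√(0.121² − 0.067²) = 0.4322 m/s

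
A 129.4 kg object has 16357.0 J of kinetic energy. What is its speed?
KE = ½mv² → v = √(2KE/m) = √(2×16357.0/129.4) = 15.9 m/s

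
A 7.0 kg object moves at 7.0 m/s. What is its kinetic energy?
KE = ½mv² = ½×7.0×7.0² = 171.5 J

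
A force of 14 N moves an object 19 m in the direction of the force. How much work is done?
W = Fd = 14×19 = 266.0 J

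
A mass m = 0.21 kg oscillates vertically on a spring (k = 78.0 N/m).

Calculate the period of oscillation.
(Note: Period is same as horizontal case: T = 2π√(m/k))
T = 2π√(m/k) = 2π√(0.21/78.0) = 0.326 s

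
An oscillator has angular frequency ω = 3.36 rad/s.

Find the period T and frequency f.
T = 2π/ω = 2π/3.36 = 1.87 s; f = ω/2π = 0.5348 Hz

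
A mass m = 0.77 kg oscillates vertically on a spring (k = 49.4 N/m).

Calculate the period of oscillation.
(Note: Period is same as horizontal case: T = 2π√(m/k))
T = 2π√(m/k) = 2π√(0.77/49.4) = 0.7844 s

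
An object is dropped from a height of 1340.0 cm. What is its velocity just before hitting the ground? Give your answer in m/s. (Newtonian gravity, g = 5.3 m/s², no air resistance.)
v = √(2gh) (with unit conversion) = 11.92 m/s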